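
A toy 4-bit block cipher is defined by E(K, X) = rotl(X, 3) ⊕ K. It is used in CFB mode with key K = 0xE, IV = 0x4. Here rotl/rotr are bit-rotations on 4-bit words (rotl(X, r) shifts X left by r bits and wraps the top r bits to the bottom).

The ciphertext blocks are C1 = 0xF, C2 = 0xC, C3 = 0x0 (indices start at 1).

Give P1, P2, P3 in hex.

CFB decryption: P_i = C_i ⊕ E(K, C_{i−1}), with C_{0} = IV.
P1: E(K, 0x4) = 0xC; 0xF ⊕ 0xC = 0x3.
P2: E(K, 0xF) = 0x1; 0xC ⊕ 0x1 = 0xD.
P3: E(K, 0xC) = 0x8; 0x0 ⊕ 0x8 = 0x8.

P1 = 0x3, P2 = 0xD, P3 = 0x8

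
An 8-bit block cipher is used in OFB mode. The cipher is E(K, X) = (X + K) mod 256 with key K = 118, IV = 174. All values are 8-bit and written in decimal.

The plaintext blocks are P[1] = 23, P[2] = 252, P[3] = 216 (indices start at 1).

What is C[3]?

OFB encryption: S_i = E(K, S_{i−1}) with S_{0} = IV; C_i = P_i ⊕ S_i.
C[1]: S = E(K, 174) = 36; 23 ⊕ 36 = 51.
C[2]: S = E(K, 36) = 154; 252 ⊕ 154 = 102.
C[3]: S = E(K, 154) = 16; 216 ⊕ 16 = 200.

C[3] = 200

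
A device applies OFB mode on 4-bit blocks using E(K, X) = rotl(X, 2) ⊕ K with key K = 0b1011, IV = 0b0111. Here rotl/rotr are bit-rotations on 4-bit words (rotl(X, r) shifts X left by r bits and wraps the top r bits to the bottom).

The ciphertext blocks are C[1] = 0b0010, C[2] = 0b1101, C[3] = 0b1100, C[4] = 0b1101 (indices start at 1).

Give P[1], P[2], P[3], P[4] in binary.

P[1] = 0b0100, P[2] = 0b1111, P[3] = 0b1111, P[4] = 0b1010

OFB decryption: S_i = E(K, S_{i−1}) with S_{0} = IV; P_i = C_i ⊕ S_i.
P[1]: S = E(K, 0b0111) = 0b0110; 0b0010 ⊕ 0b0110 = 0b0100.
P[2]: S = E(K, 0b0110) = 0b0010; 0b1101 ⊕ 0b0010 = 0b1111.
P[3]: S = E(K, 0b0010) = 0b0011; 0b1100 ⊕ 0b0011 = 0b1111.
P[4]: S = E(K, 0b0011) = 0b0111; 0b1101 ⊕ 0b0111 = 0b1010.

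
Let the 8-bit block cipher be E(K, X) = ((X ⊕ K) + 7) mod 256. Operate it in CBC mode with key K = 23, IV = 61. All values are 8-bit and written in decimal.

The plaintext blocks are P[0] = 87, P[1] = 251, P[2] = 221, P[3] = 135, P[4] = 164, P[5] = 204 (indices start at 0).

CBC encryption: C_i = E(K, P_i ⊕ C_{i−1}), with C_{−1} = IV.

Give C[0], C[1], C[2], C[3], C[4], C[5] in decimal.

C[0] = 132, C[1] = 111, C[2] = 172, C[3] = 67, C[4] = 247, C[5] = 51

C[0]: P[0] ⊕ 61 = 106; E(K, 106) = 132.
C[1]: P[1] ⊕ 132 = 127; E(K, 127) = 111.
C[2]: P[2] ⊕ 111 = 178; E(K, 178) = 172.
C[3]: P[3] ⊕ 172 = 43; E(K, 43) = 67.
C[4]: P[4] ⊕ 67 = 231; E(K, 231) = 247.
C[5]: P[5] ⊕ 247 = 59; E(K, 59) = 51.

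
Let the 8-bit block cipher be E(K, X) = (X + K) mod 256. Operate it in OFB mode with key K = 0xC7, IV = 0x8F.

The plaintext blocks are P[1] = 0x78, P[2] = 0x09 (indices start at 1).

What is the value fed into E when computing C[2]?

OFB encryption: S_i = E(K, S_{i−1}) with S_{0} = IV; C_i = P_i ⊕ S_i.
C[1]: S = E(K, 0x8F) = 0x56; 0x78 ⊕ 0x56 = 0x2E.
C[2]: S = E(K, 0x56) = 0x1D; 0x09 ⊕ 0x1D = 0x14.
So the input to E for block [2] is 0x56.

0x56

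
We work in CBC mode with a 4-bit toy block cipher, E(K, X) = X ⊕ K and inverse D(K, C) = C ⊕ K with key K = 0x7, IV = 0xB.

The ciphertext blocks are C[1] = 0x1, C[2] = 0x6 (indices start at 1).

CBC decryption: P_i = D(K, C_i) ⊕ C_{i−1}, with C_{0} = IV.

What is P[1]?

P[1] = 0xD

P[1]: D(K, 0x1) = 0x6; 0x6 ⊕ 0xB = 0xD.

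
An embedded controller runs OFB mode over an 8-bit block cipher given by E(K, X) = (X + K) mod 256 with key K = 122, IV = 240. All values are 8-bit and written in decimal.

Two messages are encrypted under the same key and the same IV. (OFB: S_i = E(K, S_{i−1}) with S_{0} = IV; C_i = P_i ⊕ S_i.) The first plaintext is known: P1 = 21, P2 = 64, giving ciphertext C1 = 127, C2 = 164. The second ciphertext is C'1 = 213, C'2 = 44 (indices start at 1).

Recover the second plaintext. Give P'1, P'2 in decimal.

P'1 = 191, P'2 = 200

In OFB with a reused IV, both messages share the same keystream S_i, so C_i ⊕ C'_i = P_i ⊕ P'_i and thus P'_i = P_i ⊕ C_i ⊕ C'_i.
P'1: 21 ⊕ 127 ⊕ 213 = 191.
P'2: 64 ⊕ 164 ⊕ 44 = 200.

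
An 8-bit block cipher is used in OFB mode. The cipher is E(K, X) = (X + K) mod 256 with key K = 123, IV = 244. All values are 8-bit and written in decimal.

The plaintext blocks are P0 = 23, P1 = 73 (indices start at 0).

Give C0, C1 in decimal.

C0 = 120, C1 = 163

OFB encryption: S_i = E(K, S_{i−1}) with S_{−1} = IV; C_i = P_i ⊕ S_i.
C0: S = E(K, 244) = 111; 23 ⊕ 111 = 120.
C1: S = E(K, 111) = 234; 73 ⊕ 234 = 163.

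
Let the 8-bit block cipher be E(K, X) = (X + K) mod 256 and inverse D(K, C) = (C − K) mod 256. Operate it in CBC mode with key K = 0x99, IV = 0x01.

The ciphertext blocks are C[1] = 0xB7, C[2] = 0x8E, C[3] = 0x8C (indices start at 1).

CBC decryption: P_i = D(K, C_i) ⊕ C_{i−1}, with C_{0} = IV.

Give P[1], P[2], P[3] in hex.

P[1]: D(K, 0xB7) = 0x1E; 0x1E ⊕ 0x01 = 0x1F.
P[2]: D(K, 0x8E) = 0xF5; 0xF5 ⊕ 0xB7 = 0x42.
P[3]: D(K, 0x8C) = 0xF3; 0xF3 ⊕ 0x8E = 0x7D.

P[1] = 0x1F, P[2] = 0x42, P[3] = 0x7D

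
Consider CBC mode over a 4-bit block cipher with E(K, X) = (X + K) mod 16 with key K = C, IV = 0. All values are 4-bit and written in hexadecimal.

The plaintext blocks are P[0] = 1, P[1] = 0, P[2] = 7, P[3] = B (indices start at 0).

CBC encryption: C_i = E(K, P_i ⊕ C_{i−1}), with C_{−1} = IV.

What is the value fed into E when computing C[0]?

C[0]: P[0] ⊕ 0 = 1; E(K, 1) = D.
So the input to E for block [0] is 1.

1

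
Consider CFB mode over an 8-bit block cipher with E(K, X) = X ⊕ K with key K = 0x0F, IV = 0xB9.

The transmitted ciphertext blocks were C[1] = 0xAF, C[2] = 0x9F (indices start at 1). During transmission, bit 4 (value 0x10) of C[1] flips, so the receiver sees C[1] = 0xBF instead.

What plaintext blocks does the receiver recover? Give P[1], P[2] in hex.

P[1] = 0x09, P[2] = 0x2F

CFB decryption: P_i = C_i ⊕ E(K, C_{i−1}), with C_{0} = IV.
Only C[1] changed, to 0xBF. In CFB, a change in C_i flips the same bit in P_i and garbles P_{i+1}. Decrypting the received ciphertext:
P[1]: E(K, 0xB9) = 0xB6; 0xBF ⊕ 0xB6 = 0x09.
P[2]: E(K, 0xBF) = 0xB0; 0x9F ⊕ 0xB0 = 0x2F.
Blocks that differ from the original plaintext: P[1], P[2].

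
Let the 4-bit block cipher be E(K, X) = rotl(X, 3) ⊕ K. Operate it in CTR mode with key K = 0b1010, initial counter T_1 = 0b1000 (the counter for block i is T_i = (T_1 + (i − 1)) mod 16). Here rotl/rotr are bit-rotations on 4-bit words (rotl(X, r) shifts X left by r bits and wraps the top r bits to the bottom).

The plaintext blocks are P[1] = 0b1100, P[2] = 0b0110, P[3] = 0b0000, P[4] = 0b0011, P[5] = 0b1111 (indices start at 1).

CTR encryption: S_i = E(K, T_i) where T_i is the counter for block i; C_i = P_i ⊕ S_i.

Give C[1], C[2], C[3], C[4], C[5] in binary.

C[1] = 0b0010, C[2] = 0b0000, C[3] = 0b1111, C[4] = 0b0100, C[5] = 0b0011

C[1]: T = 0b1000, S = E(K, T) = 0b1110; 0b1100 ⊕ 0b1110 = 0b0010.
C[2]: T = 0b1001, S = E(K, T) = 0b0110; 0b0110 ⊕ 0b0110 = 0b0000.
C[3]: T = 0b1010, S = E(K, T) = 0b1111; 0b0000 ⊕ 0b1111 = 0b1111.
C[4]: T = 0b1011, S = E(K, T) = 0b0111; 0b0011 ⊕ 0b0111 = 0b0100.
C[5]: T = 0b1100, S = E(K, T) = 0b1100; 0b1111 ⊕ 0b1100 = 0b0011.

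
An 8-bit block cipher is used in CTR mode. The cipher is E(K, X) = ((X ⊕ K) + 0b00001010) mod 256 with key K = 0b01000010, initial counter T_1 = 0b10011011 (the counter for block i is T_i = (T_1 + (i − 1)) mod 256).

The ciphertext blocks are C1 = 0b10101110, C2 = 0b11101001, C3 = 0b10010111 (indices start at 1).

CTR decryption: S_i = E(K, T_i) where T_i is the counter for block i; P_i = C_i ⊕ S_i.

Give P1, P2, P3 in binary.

P1: T = 0b10011011, S = E(K, T) = 0b11100011; 0b10101110 ⊕ 0b11100011 = 0b01001101.
P2: T = 0b10011100, S = E(K, T) = 0b11101000; 0b11101001 ⊕ 0b11101000 = 0b00000001.
P3: T = 0b10011101, S = E(K, T) = 0b11101001; 0b10010111 ⊕ 0b11101001 = 0b01111110.

P1 = 0b01001101, P2 = 0b00000001, P3 = 0b01111110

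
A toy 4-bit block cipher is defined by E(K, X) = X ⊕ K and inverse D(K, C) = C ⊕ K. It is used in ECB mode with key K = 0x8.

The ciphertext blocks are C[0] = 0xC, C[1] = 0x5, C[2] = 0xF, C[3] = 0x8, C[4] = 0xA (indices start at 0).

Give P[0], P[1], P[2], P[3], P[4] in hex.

ECB decryption: P_i = D(K, C_i).
P[0]: D(K, 0xC) = 0x4.
P[1]: D(K, 0x5) = 0xD.
P[2]: D(K, 0xF) = 0x7.
P[3]: D(K, 0x8) = 0x0.
P[4]: D(K, 0xA) = 0x2.

P[0] = 0x4, P[1] = 0xD, P[2] = 0x7, P[3] = 0x0, P[4] = 0x2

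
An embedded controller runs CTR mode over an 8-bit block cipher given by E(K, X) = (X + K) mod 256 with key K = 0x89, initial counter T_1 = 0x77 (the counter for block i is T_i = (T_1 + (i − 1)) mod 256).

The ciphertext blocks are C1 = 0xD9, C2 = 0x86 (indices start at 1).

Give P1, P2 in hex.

CTR decryption: S_i = E(K, T_i) where T_i is the counter for block i; P_i = C_i ⊕ S_i.
P1: T = 0x77, S = E(K, T) = 0x00; 0xD9 ⊕ 0x00 = 0xD9.
P2: T = 0x78, S = E(K, T) = 0x01; 0x86 ⊕ 0x01 = 0x87.

P1 = 0xD9, P2 = 0x87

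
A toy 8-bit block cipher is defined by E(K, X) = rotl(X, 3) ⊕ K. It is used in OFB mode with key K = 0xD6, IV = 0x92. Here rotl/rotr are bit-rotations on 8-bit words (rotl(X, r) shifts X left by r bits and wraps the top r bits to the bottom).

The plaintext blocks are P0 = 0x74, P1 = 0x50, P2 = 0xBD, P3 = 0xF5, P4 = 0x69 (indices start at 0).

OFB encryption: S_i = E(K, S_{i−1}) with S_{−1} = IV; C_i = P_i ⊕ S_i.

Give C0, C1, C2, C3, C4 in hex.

C0 = 0x36, C1 = 0x94, C2 = 0x4D, C3 = 0xA4, C4 = 0x35

C0: S = E(K, 0x92) = 0x42; 0x74 ⊕ 0x42 = 0x36.
C1: S = E(K, 0x42) = 0xC4; 0x50 ⊕ 0xC4 = 0x94.
C2: S = E(K, 0xC4) = 0xF0; 0xBD ⊕ 0xF0 = 0x4D.
C3: S = E(K, 0xF0) = 0x51; 0xF5 ⊕ 0x51 = 0xA4.
C4: S = E(K, 0x51) = 0x5C; 0x69 ⊕ 0x5C = 0x35.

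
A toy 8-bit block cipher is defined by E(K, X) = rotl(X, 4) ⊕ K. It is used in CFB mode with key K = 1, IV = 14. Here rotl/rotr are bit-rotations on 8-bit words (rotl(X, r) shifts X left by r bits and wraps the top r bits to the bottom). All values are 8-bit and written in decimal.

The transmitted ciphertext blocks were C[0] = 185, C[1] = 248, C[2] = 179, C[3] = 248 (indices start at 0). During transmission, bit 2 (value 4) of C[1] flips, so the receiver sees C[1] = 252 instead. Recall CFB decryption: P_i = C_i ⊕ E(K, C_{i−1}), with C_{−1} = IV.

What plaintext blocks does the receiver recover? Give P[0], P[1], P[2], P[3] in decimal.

Only C[1] changed, to 252. In CFB, a change in C_i flips the same bit in P_i and garbles P_{i+1}. Decrypting the received ciphertext:
P[0]: E(K, 14) = 225; 185 ⊕ 225 = 88.
P[1]: E(K, 185) = 154; 252 ⊕ 154 = 102.
P[2]: E(K, 252) = 206; 179 ⊕ 206 = 125.
P[3]: E(K, 179) = 58; 248 ⊕ 58 = 194.
Blocks that differ from the original plaintext: P[1], P[2].

P[0] = 88, P[1] = 102, P[2] = 125, P[3] = 194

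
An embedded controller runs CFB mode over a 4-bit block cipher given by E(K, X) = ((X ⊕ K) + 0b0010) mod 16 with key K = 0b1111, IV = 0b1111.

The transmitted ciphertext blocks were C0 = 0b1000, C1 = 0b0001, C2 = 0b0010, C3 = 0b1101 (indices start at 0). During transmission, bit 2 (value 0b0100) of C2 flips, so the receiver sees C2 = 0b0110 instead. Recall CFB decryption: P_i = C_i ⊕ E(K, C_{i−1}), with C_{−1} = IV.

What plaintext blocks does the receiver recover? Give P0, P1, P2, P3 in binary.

Only C2 changed, to 0b0110. In CFB, a change in C_i flips the same bit in P_i and garbles P_{i+1}. Decrypting the received ciphertext:
P0: E(K, 0b1111) = 0b0010; 0b1000 ⊕ 0b0010 = 0b1010.
P1: E(K, 0b1000) = 0b1001; 0b0001 ⊕ 0b1001 = 0b1000.
P2: E(K, 0b0001) = 0b0000; 0b0110 ⊕ 0b0000 = 0b0110.
P3: E(K, 0b0110) = 0b1011; 0b1101 ⊕ 0b1011 = 0b0110.
Blocks that differ from the original plaintext: P2, P3.

P0 = 0b1010, P1 = 0b1000, P2 = 0b0110, P3 = 0b0110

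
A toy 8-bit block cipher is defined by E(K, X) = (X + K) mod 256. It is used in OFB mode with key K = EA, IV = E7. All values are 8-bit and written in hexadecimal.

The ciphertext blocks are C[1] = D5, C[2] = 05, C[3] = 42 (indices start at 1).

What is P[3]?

OFB decryption: S_i = E(K, S_{i−1}) with S_{0} = IV; P_i = C_i ⊕ S_i.
P[1]: S = E(K, E7) = D1; D5 ⊕ D1 = 04.
P[2]: S = E(K, D1) = BB; 05 ⊕ BB = BE.
P[3]: S = E(K, BB) = A5; 42 ⊕ A5 = E7.

P[3] = E7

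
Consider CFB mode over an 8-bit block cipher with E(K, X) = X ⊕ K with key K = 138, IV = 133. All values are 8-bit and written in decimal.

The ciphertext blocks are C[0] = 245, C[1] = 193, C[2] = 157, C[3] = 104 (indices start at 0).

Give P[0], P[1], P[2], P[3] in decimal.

CFB decryption: P_i = C_i ⊕ E(K, C_{i−1}), with C_{−1} = IV.
P[0]: E(K, 133) = 15; 245 ⊕ 15 = 250.
P[1]: E(K, 245) = 127; 193 ⊕ 127 = 190.
P[2]: E(K, 193) = 75; 157 ⊕ 75 = 214.
P[3]: E(K, 157) = 23; 104 ⊕ 23 = 127.

P[0] = 250, P[1] = 190, P[2] = 214, P[3] = 127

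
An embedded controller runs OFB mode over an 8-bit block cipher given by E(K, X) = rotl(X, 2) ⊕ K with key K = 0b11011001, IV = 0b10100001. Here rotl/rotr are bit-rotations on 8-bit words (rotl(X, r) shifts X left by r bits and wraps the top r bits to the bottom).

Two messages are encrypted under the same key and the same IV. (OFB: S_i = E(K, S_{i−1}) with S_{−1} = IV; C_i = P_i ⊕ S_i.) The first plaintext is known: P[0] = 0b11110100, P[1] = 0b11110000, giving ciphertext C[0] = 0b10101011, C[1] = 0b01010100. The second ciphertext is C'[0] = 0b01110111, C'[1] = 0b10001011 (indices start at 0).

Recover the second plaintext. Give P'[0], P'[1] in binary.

P'[0] = 0b00101000, P'[1] = 0b00101111

In OFB with a reused IV, both messages share the same keystream S_i, so C_i ⊕ C'_i = P_i ⊕ P'_i and thus P'_i = P_i ⊕ C_i ⊕ C'_i.
P'[0]: 0b11110100 ⊕ 0b10101011 ⊕ 0b01110111 = 0b00101000.
P'[1]: 0b11110000 ⊕ 0b01010100 ⊕ 0b10001011 = 0b00101111.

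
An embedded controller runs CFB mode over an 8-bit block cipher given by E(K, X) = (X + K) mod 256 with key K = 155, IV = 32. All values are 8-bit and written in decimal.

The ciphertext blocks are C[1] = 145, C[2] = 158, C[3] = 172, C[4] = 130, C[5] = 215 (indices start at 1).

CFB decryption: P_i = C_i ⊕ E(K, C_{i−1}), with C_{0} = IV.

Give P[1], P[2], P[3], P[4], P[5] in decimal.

P[1] = 42, P[2] = 178, P[3] = 149, P[4] = 197, P[5] = 202

P[1]: E(K, 32) = 187; 145 ⊕ 187 = 42.
P[2]: E(K, 145) = 44; 158 ⊕ 44 = 178.
P[3]: E(K, 158) = 57; 172 ⊕ 57 = 149.
P[4]: E(K, 172) = 71; 130 ⊕ 71 = 197.
P[5]: E(K, 130) = 29; 215 ⊕ 29 = 202.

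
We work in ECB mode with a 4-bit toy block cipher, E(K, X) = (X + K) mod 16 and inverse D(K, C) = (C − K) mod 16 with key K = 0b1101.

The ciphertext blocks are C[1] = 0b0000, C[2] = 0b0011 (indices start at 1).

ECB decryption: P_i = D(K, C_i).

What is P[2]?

P[2]: D(K, 0b0011) = 0b0110.

P[2] = 0b0110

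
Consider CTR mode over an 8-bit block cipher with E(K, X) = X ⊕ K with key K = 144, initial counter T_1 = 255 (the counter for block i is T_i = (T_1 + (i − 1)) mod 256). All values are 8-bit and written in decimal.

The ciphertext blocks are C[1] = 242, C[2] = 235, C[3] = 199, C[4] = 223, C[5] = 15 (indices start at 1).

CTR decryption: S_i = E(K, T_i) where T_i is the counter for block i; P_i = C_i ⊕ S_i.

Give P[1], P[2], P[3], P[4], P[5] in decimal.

P[1]: T = 255, S = E(K, T) = 111; 242 ⊕ 111 = 157.
P[2]: T = 0, S = E(K, T) = 144; 235 ⊕ 144 = 123.
P[3]: T = 1, S = E(K, T) = 145; 199 ⊕ 145 = 86.
P[4]: T = 2, S = E(K, T) = 146; 223 ⊕ 146 = 77.
P[5]: T = 3, S = E(K, T) = 147; 15 ⊕ 147 = 156.

P[1] = 157, P[2] = 123, P[3] = 86, P[4] = 77, P[5] = 156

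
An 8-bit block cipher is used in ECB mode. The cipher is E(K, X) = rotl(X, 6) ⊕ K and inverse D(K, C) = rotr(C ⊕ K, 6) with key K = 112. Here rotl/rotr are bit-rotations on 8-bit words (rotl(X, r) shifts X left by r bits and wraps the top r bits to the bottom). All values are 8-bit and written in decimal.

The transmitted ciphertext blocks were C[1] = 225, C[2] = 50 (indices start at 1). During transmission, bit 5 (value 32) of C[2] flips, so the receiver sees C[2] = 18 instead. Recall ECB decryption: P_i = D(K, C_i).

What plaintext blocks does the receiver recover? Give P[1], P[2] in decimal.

P[1] = 70, P[2] = 137

Only C[2] changed, to 18. In ECB, a change in C_i affects only P_i. Decrypting the received ciphertext:
P[1]: D(K, 225) = 70.
P[2]: D(K, 18) = 137.
Blocks that differ from the original plaintext: P[2].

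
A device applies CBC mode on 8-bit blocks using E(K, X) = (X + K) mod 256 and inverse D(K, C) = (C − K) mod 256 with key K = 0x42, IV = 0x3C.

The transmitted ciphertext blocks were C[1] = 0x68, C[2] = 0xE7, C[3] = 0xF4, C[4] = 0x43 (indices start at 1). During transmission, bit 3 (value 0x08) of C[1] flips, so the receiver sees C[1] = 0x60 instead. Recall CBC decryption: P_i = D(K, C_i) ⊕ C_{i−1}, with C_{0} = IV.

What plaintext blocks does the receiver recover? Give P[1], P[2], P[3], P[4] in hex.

P[1] = 0x22, P[2] = 0xC5, P[3] = 0x55, P[4] = 0xF5

Only C[1] changed, to 0x60. In CBC, a change in C_i garbles P_i and flips the same bit in P_{i+1}. Decrypting the received ciphertext:
P[1]: D(K, 0x60) = 0x1E; 0x1E ⊕ 0x3C = 0x22.
P[2]: D(K, 0xE7) = 0xA5; 0xA5 ⊕ 0x60 = 0xC5.
P[3]: D(K, 0xF4) = 0xB2; 0xB2 ⊕ 0xE7 = 0x55.
P[4]: D(K, 0x43) = 0x01; 0x01 ⊕ 0xF4 = 0xF5.
Blocks that differ from the original plaintext: P[1], P[2].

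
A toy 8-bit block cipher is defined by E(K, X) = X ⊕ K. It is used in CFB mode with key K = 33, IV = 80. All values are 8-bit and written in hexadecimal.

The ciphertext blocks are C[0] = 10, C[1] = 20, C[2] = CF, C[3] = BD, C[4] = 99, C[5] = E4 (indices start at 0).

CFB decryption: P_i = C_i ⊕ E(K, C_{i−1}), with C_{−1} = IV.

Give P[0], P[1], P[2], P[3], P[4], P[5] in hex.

P[0]: E(K, 80) = B3; 10 ⊕ B3 = A3.
P[1]: E(K, 10) = 23; 20 ⊕ 23 = 03.
P[2]: E(K, 20) = 13; CF ⊕ 13 = DC.
P[3]: E(K, CF) = FC; BD ⊕ FC = 41.
P[4]: E(K, BD) = 8E; 99 ⊕ 8E = 17.
P[5]: E(K, 99) = AA; E4 ⊕ AA = 4E.

P[0] = A3, P[1] = 03, P[2] = DC, P[3] = 41, P[4] = 17, P[5] = 4E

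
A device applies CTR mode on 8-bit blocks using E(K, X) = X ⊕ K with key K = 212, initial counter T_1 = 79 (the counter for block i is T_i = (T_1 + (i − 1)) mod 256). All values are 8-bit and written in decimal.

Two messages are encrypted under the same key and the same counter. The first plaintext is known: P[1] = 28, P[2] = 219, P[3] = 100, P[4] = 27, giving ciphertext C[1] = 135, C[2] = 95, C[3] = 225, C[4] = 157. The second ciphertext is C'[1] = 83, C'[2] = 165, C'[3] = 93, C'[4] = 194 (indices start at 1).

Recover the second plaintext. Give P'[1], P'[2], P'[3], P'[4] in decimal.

In CTR with a reused counter, both messages share the same keystream S_i, so C_i ⊕ C'_i = P_i ⊕ P'_i and thus P'_i = P_i ⊕ C_i ⊕ C'_i.
P'[1]: 28 ⊕ 135 ⊕ 83 = 200.
P'[2]: 219 ⊕ 95 ⊕ 165 = 33.
P'[3]: 100 ⊕ 225 ⊕ 93 = 216.
P'[4]: 27 ⊕ 157 ⊕ 194 = 68.

P'[1] = 200, P'[2] = 33, P'[3] = 216, P'[4] = 68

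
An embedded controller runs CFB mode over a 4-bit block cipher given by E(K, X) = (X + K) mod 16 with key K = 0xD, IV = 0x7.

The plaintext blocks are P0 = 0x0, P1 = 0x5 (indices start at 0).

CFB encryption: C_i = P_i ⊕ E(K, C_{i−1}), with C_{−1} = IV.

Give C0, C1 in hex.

C0: E(K, 0x7) = 0x4; 0x0 ⊕ 0x4 = 0x4.
C1: E(K, 0x4) = 0x1; 0x5 ⊕ 0x1 = 0x4.

C0 = 0x4, C1 = 0x4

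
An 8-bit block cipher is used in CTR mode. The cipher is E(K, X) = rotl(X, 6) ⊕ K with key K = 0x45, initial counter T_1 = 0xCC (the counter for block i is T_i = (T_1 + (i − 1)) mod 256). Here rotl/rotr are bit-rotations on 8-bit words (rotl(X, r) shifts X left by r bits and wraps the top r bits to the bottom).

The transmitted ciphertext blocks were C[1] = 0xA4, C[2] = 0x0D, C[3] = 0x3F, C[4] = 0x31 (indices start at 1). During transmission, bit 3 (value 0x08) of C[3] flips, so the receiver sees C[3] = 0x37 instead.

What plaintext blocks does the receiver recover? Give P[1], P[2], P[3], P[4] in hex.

CTR decryption: S_i = E(K, T_i) where T_i is the counter for block i; P_i = C_i ⊕ S_i.
Only C[3] changed, to 0x37. In CTR, a change in C_i flips the same bit in P_i only; the keystream is unaffected. Decrypting the received ciphertext:
P[1]: T = 0xCC, S = E(K, T) = 0x76; 0xA4 ⊕ 0x76 = 0xD2.
P[2]: T = 0xCD, S = E(K, T) = 0x36; 0x0D ⊕ 0x36 = 0x3B.
P[3]: T = 0xCE, S = E(K, T) = 0xF6; 0x37 ⊕ 0xF6 = 0xC1.
P[4]: T = 0xCF, S = E(K, T) = 0xB6; 0x31 ⊕ 0xB6 = 0x87.
Blocks that differ from the original plaintext: P[3].

P[1] = 0xD2, P[2] = 0x3B, P[3] = 0xC1, P[4] = 0x87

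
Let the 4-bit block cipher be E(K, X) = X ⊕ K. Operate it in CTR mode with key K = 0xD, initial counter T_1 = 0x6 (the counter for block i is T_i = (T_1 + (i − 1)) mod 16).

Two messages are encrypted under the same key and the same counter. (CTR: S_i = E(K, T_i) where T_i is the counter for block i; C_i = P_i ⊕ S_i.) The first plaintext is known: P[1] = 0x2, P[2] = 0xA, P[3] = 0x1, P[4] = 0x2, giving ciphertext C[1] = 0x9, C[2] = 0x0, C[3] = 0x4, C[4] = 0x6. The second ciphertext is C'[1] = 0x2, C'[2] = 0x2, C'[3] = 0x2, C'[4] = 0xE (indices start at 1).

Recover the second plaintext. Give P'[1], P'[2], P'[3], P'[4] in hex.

In CTR with a reused counter, both messages share the same keystream S_i, so C_i ⊕ C'_i = P_i ⊕ P'_i and thus P'_i = P_i ⊕ C_i ⊕ C'_i.
P'[1]: 0x2 ⊕ 0x9 ⊕ 0x2 = 0x9.
P'[2]: 0xA ⊕ 0x0 ⊕ 0x2 = 0x8.
P'[3]: 0x1 ⊕ 0x4 ⊕ 0x2 = 0x7.
P'[4]: 0x2 ⊕ 0x6 ⊕ 0xE = 0xA.

P'[1] = 0x9, P'[2] = 0x8, P'[3] = 0x7, P'[4] = 0xA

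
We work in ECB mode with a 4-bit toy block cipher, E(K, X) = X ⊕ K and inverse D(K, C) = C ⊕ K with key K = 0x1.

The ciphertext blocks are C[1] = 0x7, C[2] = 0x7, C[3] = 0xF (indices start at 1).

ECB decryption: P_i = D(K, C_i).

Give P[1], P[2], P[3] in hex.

P[1]: D(K, 0x7) = 0x6.
P[2]: D(K, 0x7) = 0x6.
P[3]: D(K, 0xF) = 0xE.

P[1] = 0x6, P[2] = 0x6, P[3] = 0xE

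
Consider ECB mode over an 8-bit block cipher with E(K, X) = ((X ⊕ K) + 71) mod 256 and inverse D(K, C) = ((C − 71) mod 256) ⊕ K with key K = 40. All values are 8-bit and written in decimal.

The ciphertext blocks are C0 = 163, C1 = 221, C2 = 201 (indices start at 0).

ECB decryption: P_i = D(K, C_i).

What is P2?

P2 = 170

P2: D(K, 201) = 170.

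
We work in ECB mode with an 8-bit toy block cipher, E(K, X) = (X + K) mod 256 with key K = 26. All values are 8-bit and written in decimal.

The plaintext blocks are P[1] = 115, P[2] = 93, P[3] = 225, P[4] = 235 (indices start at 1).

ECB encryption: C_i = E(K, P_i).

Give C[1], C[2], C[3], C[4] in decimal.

C[1]: E(K, 115) = 141.
C[2]: E(K, 93) = 119.
C[3]: E(K, 225) = 251.
C[4]: E(K, 235) = 5.

C[1] = 141, C[2] = 119, C[3] = 251, C[4] = 5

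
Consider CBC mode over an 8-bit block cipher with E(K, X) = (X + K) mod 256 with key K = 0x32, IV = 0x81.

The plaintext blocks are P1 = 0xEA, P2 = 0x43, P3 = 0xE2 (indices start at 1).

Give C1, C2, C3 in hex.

CBC encryption: C_i = E(K, P_i ⊕ C_{i−1}), with C_{0} = IV.
C1: P1 ⊕ 0x81 = 0x6B; E(K, 0x6B) = 0x9D.
C2: P2 ⊕ 0x9D = 0xDE; E(K, 0xDE) = 0x10.
C3: P3 ⊕ 0x10 = 0xF2; E(K, 0xF2) = 0x24.

C1 = 0x9D, C2 = 0x10, C3 = 0x24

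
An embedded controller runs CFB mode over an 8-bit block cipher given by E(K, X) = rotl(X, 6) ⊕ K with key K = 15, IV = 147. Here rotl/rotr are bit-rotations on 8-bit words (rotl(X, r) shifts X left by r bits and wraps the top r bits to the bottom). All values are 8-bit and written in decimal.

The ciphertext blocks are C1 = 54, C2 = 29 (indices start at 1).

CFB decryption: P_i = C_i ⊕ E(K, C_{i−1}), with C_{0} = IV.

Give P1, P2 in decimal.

P1 = 221, P2 = 159

P1: E(K, 147) = 235; 54 ⊕ 235 = 221.
P2: E(K, 54) = 130; 29 ⊕ 130 = 159.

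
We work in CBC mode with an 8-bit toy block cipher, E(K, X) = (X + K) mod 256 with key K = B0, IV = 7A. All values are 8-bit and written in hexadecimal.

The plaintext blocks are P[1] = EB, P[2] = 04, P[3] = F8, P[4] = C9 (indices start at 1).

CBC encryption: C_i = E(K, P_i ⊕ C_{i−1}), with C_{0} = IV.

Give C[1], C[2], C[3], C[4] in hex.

C[1] = 41, C[2] = F5, C[3] = BD, C[4] = 24

C[1]: P[1] ⊕ 7A = 91; E(K, 91) = 41.
C[2]: P[2] ⊕ 41 = 45; E(K, 45) = F5.
C[3]: P[3] ⊕ F5 = 0D; E(K, 0D) = BD.
C[4]: P[4] ⊕ BD = 74; E(K, 74) = 24.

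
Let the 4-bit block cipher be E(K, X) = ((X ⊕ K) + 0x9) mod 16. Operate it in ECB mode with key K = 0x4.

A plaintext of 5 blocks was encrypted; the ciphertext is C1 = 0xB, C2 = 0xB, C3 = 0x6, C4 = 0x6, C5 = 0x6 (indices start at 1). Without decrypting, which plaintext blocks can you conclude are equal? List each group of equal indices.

P1 = P2; P3 = P4 = P5

ECB encrypts each block independently with the same key, so equal ciphertext blocks imply equal plaintext blocks.
C1 = C2 = 0xB, so P1 = P2.
C3 = C4 = C5 = 0x6, so P3 = P4 = P5.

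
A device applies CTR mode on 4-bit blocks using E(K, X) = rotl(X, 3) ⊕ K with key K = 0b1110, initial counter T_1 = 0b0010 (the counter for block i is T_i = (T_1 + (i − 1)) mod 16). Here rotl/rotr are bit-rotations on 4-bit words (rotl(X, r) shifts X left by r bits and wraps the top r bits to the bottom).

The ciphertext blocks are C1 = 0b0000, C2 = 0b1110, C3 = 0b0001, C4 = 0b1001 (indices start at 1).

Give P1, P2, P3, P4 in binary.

CTR decryption: S_i = E(K, T_i) where T_i is the counter for block i; P_i = C_i ⊕ S_i.
P1: T = 0b0010, S = E(K, T) = 0b1111; 0b0000 ⊕ 0b1111 = 0b1111.
P2: T = 0b0011, S = E(K, T) = 0b0111; 0b1110 ⊕ 0b0111 = 0b1001.
P3: T = 0b0100, S = E(K, T) = 0b1100; 0b0001 ⊕ 0b1100 = 0b1101.
P4: T = 0b0101, S = E(K, T) = 0b0100; 0b1001 ⊕ 0b0100 = 0b1101.

P1 = 0b1111, P2 = 0b1001, P3 = 0b1101, P4 = 0b1101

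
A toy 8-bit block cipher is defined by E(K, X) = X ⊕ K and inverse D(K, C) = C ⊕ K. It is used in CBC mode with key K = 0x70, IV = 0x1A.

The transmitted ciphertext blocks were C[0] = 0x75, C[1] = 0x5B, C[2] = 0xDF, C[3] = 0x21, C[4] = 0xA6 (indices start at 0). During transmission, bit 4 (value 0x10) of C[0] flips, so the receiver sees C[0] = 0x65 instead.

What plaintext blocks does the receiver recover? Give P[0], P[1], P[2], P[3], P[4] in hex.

CBC decryption: P_i = D(K, C_i) ⊕ C_{i−1}, with C_{−1} = IV.
Only C[0] changed, to 0x65. In CBC, a change in C_i garbles P_i and flips the same bit in P_{i+1}. Decrypting the received ciphertext:
P[0]: D(K, 0x65) = 0x15; 0x15 ⊕ 0x1A = 0x0F.
P[1]: D(K, 0x5B) = 0x2B; 0x2B ⊕ 0x65 = 0x4E.
P[2]: D(K, 0xDF) = 0xAF; 0xAF ⊕ 0x5B = 0xF4.
P[3]: D(K, 0x21) = 0x51; 0x51 ⊕ 0xDF = 0x8E.
P[4]: D(K, 0xA6) = 0xD6; 0xD6 ⊕ 0x21 = 0xF7.
Blocks that differ from the original plaintext: P[0], P[1].

P[0] = 0x0F, P[1] = 0x4E, P[2] = 0xF4, P[3] = 0x8E, P[4] = 0xF7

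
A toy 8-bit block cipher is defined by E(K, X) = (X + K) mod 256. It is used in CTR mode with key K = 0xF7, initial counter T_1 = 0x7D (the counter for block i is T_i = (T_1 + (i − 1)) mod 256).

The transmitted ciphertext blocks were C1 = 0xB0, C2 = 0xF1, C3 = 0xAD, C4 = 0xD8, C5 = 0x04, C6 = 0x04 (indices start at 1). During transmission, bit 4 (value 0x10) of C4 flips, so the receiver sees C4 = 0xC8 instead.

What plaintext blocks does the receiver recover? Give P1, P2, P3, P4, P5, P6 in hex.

CTR decryption: S_i = E(K, T_i) where T_i is the counter for block i; P_i = C_i ⊕ S_i.
Only C4 changed, to 0xC8. In CTR, a change in C_i flips the same bit in P_i only; the keystream is unaffected. Decrypting the received ciphertext:
P1: T = 0x7D, S = E(K, T) = 0x74; 0xB0 ⊕ 0x74 = 0xC4.
P2: T = 0x7E, S = E(K, T) = 0x75; 0xF1 ⊕ 0x75 = 0x84.
P3: T = 0x7F, S = E(K, T) = 0x76; 0xAD ⊕ 0x76 = 0xDB.
P4: T = 0x80, S = E(K, T) = 0x77; 0xC8 ⊕ 0x77 = 0xBF.
P5: T = 0x81, S = E(K, T) = 0x78; 0x04 ⊕ 0x78 = 0x7C.
P6: T = 0x82, S = E(K, T) = 0x79; 0x04 ⊕ 0x79 = 0x7D.
Blocks that differ from the original plaintext: P4.

P1 = 0xC4, P2 = 0x84, P3 = 0xDB, P4 = 0xBF, P5 = 0x7C, P6 = 0x7D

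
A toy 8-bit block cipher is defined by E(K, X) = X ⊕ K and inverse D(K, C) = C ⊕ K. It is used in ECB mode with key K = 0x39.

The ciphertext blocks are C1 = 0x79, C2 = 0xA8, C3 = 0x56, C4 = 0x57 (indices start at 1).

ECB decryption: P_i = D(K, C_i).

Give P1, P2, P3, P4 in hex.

P1: D(K, 0x79) = 0x40.
P2: D(K, 0xA8) = 0x91.
P3: D(K, 0x56) = 0x6F.
P4: D(K, 0x57) = 0x6E.

P1 = 0x40, P2 = 0x91, P3 = 0x6F, P4 = 0x6E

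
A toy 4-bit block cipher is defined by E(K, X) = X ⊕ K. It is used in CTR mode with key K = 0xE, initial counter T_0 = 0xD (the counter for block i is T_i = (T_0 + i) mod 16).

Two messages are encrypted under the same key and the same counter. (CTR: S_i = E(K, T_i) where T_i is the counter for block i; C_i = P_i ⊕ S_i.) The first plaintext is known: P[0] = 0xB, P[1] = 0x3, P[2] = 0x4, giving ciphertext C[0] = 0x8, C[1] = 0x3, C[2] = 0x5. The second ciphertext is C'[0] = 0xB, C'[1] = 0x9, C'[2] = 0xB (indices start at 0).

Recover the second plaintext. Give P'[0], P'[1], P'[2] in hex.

P'[0] = 0x8, P'[1] = 0x9, P'[2] = 0xA

In CTR with a reused counter, both messages share the same keystream S_i, so C_i ⊕ C'_i = P_i ⊕ P'_i and thus P'_i = P_i ⊕ C_i ⊕ C'_i.
P'[0]: 0xB ⊕ 0x8 ⊕ 0xB = 0x8.
P'[1]: 0x3 ⊕ 0x3 ⊕ 0x9 = 0x9.
P'[2]: 0x4 ⊕ 0x5 ⊕ 0xB = 0xA.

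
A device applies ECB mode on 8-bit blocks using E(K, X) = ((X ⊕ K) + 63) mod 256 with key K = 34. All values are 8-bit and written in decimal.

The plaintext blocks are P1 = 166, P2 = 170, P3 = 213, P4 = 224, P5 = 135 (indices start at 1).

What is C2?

ECB encryption: C_i = E(K, P_i).
C2: E(K, 170) = 199.

C2 = 199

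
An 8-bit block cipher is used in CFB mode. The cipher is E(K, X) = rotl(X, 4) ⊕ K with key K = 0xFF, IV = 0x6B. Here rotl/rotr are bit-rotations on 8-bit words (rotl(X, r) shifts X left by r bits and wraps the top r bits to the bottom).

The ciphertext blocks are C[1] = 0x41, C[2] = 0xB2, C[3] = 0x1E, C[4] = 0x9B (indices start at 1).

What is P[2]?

P[2] = 0x59

CFB decryption: P_i = C_i ⊕ E(K, C_{i−1}), with C_{0} = IV.
P[2]: E(K, 0x41) = 0xEB; 0xB2 ⊕ 0xEB = 0x59.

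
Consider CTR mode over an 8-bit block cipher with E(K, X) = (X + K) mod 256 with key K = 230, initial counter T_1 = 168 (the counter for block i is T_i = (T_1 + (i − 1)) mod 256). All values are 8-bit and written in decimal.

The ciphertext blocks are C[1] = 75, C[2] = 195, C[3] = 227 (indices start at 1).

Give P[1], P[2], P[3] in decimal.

CTR decryption: S_i = E(K, T_i) where T_i is the counter for block i; P_i = C_i ⊕ S_i.
P[1]: T = 168, S = E(K, T) = 142; 75 ⊕ 142 = 197.
P[2]: T = 169, S = E(K, T) = 143; 195 ⊕ 143 = 76.
P[3]: T = 170, S = E(K, T) = 144; 227 ⊕ 144 = 115.

P[1] = 197, P[2] = 76, P[3] = 115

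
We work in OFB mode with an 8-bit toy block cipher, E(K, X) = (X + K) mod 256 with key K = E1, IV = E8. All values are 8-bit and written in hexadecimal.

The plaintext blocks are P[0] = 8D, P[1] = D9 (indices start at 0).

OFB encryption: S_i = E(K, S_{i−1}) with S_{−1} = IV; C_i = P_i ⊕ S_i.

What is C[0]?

C[0]: S = E(K, E8) = C9; 8D ⊕ C9 = 44.

C[0] = 44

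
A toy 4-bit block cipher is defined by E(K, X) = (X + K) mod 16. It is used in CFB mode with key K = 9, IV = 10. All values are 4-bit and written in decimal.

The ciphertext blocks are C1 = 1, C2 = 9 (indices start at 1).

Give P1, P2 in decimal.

P1 = 2, P2 = 3

CFB decryption: P_i = C_i ⊕ E(K, C_{i−1}), with C_{0} = IV.
P1: E(K, 10) = 3; 1 ⊕ 3 = 2.
P2: E(K, 1) = 10; 9 ⊕ 10 = 3.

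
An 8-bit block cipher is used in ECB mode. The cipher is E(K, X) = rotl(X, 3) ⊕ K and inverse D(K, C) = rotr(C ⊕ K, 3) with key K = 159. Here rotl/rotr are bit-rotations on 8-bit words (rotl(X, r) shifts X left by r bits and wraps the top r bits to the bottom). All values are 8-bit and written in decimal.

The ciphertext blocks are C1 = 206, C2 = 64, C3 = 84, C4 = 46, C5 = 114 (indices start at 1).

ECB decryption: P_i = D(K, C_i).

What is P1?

P1 = 42

P1: D(K, 206) = 42.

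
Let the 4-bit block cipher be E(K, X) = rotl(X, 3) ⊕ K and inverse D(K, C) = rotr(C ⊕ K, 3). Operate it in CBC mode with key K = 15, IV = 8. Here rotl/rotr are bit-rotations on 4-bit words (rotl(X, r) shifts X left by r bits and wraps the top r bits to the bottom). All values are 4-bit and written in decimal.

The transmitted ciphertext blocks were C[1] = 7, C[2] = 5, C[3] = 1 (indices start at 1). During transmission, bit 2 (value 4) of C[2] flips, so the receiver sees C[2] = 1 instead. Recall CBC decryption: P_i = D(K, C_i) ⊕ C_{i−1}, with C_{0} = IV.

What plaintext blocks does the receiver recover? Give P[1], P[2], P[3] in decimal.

P[1] = 9, P[2] = 10, P[3] = 12

Only C[2] changed, to 1. In CBC, a change in C_i garbles P_i and flips the same bit in P_{i+1}. Decrypting the received ciphertext:
P[1]: D(K, 7) = 1; 1 ⊕ 8 = 9.
P[2]: D(K, 1) = 13; 13 ⊕ 7 = 10.
P[3]: D(K, 1) = 13; 13 ⊕ 1 = 12.
Blocks that differ from the original plaintext: P[2], P[3].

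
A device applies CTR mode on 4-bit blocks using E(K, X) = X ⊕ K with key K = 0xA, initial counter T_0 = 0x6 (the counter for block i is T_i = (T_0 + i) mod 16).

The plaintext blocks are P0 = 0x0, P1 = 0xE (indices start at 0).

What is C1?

CTR encryption: S_i = E(K, T_i) where T_i is the counter for block i; C_i = P_i ⊕ S_i.
C0: T = 0x6, S = E(K, T) = 0xC; 0x0 ⊕ 0xC = 0xC.
C1: T = 0x7, S = E(K, T) = 0xD; 0xE ⊕ 0xD = 0x3.

C1 = 0x3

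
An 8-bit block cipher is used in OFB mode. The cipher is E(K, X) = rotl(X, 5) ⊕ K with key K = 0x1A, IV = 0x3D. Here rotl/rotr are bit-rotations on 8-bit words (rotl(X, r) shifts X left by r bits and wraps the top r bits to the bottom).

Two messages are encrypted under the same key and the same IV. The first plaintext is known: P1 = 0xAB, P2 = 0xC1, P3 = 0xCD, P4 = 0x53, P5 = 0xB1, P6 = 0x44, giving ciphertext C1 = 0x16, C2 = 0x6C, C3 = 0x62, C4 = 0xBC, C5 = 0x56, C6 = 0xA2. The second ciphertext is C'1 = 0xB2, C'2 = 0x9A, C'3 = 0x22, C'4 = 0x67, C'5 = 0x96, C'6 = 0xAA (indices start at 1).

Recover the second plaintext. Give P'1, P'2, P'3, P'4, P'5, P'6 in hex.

P'1 = 0x0F, P'2 = 0x37, P'3 = 0x8D, P'4 = 0x88, P'5 = 0x71, P'6 = 0x4C

In OFB with a reused IV, both messages share the same keystream S_i, so C_i ⊕ C'_i = P_i ⊕ P'_i and thus P'_i = P_i ⊕ C_i ⊕ C'_i.
P'1: 0xAB ⊕ 0x16 ⊕ 0xB2 = 0x0F.
P'2: 0xC1 ⊕ 0x6C ⊕ 0x9A = 0x37.
P'3: 0xCD ⊕ 0x62 ⊕ 0x22 = 0x8D.
P'4: 0x53 ⊕ 0xBC ⊕ 0x67 = 0x88.
P'5: 0xB1 ⊕ 0x56 ⊕ 0x96 = 0x71.
P'6: 0x44 ⊕ 0xA2 ⊕ 0xAA = 0x4C.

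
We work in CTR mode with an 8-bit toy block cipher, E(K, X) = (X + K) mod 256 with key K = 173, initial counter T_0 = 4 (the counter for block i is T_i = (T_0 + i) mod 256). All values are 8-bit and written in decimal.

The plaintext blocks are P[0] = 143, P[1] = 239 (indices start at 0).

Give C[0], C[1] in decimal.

CTR encryption: S_i = E(K, T_i) where T_i is the counter for block i; C_i = P_i ⊕ S_i.
C[0]: T = 4, S = E(K, T) = 177; 143 ⊕ 177 = 62.
C[1]: T = 5, S = E(K, T) = 178; 239 ⊕ 178 = 93.

C[0] = 62, C[1] = 93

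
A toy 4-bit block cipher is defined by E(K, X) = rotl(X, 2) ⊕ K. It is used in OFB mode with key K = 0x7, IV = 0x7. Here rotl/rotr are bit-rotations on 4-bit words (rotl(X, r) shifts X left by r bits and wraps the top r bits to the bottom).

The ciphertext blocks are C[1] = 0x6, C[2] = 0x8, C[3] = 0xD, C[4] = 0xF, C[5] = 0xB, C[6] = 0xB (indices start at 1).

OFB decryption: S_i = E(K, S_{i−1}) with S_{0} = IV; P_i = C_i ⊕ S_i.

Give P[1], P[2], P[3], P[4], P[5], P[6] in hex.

P[1] = 0xC, P[2] = 0x5, P[3] = 0xD, P[4] = 0x8, P[5] = 0x1, P[6] = 0x6

P[1]: S = E(K, 0x7) = 0xA; 0x6 ⊕ 0xA = 0xC.
P[2]: S = E(K, 0xA) = 0xD; 0x8 ⊕ 0xD = 0x5.
P[3]: S = E(K, 0xD) = 0x0; 0xD ⊕ 0x0 = 0xD.
P[4]: S = E(K, 0x0) = 0x7; 0xF ⊕ 0x7 = 0x8.
P[5]: S = E(K, 0x7) = 0xA; 0xB ⊕ 0xA = 0x1.
P[6]: S = E(K, 0xA) = 0xD; 0xB ⊕ 0xD = 0x6.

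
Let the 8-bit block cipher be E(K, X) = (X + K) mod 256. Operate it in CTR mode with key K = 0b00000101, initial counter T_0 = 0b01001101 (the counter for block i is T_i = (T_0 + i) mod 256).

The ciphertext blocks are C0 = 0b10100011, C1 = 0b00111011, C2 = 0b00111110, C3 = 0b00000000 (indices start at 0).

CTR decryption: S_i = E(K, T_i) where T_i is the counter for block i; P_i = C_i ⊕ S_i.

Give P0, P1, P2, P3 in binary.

P0 = 0b11110001, P1 = 0b01101000, P2 = 0b01101010, P3 = 0b01010101

P0: T = 0b01001101, S = E(K, T) = 0b01010010; 0b10100011 ⊕ 0b01010010 = 0b11110001.
P1: T = 0b01001110, S = E(K, T) = 0b01010011; 0b00111011 ⊕ 0b01010011 = 0b01101000.
P2: T = 0b01001111, S = E(K, T) = 0b01010100; 0b00111110 ⊕ 0b01010100 = 0b01101010.
P3: T = 0b01010000, S = E(K, T) = 0b01010101; 0b00000000 ⊕ 0b01010101 = 0b01010101.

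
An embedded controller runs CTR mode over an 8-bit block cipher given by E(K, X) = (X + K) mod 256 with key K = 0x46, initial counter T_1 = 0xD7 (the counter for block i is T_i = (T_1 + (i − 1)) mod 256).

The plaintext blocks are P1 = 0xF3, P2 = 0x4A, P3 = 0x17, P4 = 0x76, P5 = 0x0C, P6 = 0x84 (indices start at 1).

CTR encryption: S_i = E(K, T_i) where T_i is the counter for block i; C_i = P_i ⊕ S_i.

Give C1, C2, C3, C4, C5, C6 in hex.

C1 = 0xEE, C2 = 0x54, C3 = 0x08, C4 = 0x56, C5 = 0x2D, C6 = 0xA6

C1: T = 0xD7, S = E(K, T) = 0x1D; 0xF3 ⊕ 0x1D = 0xEE.
C2: T = 0xD8, S = E(K, T) = 0x1E; 0x4A ⊕ 0x1E = 0x54.
C3: T = 0xD9, S = E(K, T) = 0x1F; 0x17 ⊕ 0x1F = 0x08.
C4: T = 0xDA, S = E(K, T) = 0x20; 0x76 ⊕ 0x20 = 0x56.
C5: T = 0xDB, S = E(K, T) = 0x21; 0x0C ⊕ 0x21 = 0x2D.
C6: T = 0xDC, S = E(K, T) = 0x22; 0x84 ⊕ 0x22 = 0xA6.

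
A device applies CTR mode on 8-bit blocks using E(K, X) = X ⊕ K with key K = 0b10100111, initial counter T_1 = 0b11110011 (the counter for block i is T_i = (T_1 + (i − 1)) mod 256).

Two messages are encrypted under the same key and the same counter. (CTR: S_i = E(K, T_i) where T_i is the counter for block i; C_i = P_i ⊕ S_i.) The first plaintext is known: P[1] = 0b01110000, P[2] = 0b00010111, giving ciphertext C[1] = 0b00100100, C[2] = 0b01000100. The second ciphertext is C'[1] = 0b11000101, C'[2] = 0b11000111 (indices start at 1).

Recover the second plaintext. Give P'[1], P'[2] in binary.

P'[1] = 0b10010001, P'[2] = 0b10010100

In CTR with a reused counter, both messages share the same keystream S_i, so C_i ⊕ C'_i = P_i ⊕ P'_i and thus P'_i = P_i ⊕ C_i ⊕ C'_i.
P'[1]: 0b01110000 ⊕ 0b00100100 ⊕ 0b11000101 = 0b10010001.
P'[2]: 0b00010111 ⊕ 0b01000100 ⊕ 0b11000111 = 0b10010100.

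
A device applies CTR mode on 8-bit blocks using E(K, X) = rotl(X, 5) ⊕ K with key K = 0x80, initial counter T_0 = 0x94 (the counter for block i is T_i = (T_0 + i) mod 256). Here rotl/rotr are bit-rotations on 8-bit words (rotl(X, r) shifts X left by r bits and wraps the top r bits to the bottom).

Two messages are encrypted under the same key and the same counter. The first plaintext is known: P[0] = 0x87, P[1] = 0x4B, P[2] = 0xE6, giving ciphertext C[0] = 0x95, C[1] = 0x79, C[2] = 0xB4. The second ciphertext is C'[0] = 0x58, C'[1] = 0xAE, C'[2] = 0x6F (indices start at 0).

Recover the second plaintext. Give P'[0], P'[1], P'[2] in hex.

P'[0] = 0x4A, P'[1] = 0x9C, P'[2] = 0x3D

In CTR with a reused counter, both messages share the same keystream S_i, so C_i ⊕ C'_i = P_i ⊕ P'_i and thus P'_i = P_i ⊕ C_i ⊕ C'_i.
P'[0]: 0x87 ⊕ 0x95 ⊕ 0x58 = 0x4A.
P'[1]: 0x4B ⊕ 0x79 ⊕ 0xAE = 0x9C.
P'[2]: 0xE6 ⊕ 0xB4 ⊕ 0x6F = 0x3D.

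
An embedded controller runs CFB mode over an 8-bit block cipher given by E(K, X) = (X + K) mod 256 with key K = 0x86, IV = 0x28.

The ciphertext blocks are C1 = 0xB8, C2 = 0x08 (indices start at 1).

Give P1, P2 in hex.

P1 = 0x16, P2 = 0x36

CFB decryption: P_i = C_i ⊕ E(K, C_{i−1}), with C_{0} = IV.
P1: E(K, 0x28) = 0xAE; 0xB8 ⊕ 0xAE = 0x16.
P2: E(K, 0xB8) = 0x3E; 0x08 ⊕ 0x3E = 0x36.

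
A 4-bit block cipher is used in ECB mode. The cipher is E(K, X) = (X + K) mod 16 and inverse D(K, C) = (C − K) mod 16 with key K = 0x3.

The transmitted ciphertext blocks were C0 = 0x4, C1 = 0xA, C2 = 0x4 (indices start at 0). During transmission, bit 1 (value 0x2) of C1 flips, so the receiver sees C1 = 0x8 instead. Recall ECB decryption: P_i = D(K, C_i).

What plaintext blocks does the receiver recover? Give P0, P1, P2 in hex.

Only C1 changed, to 0x8. In ECB, a change in C_i affects only P_i. Decrypting the received ciphertext:
P0: D(K, 0x4) = 0x1.
P1: D(K, 0x8) = 0x5.
P2: D(K, 0x4) = 0x1.
Blocks that differ from the original plaintext: P1.

P0 = 0x1, P1 = 0x5, P2 = 0x1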